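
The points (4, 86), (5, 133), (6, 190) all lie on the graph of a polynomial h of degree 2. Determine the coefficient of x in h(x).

2

Write h(x) = ax^2 + bx + c. Substituting each data point gives a linear system:
  16a + 4b + c = 86
  25a + 5b + c = 133
  36a + 6b + c = 190
Solving the system yields a = 5, b = 2, c = -2.
So h(x) = 5x^2 + 2x - 2.
The coefficient of x is 2.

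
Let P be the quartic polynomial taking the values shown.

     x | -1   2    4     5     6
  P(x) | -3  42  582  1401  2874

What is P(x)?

P(x) = 2x^4 + 2x^3 - 5x^2 + 4x + 6

Write P(x) = ax^4 + bx^3 + cx^2 + dx + e. Substituting each data point gives a linear system:
  a - b + c - d + e = -3
  16a + 8b + 4c + 2d + e = 42
  256a + 64b + 16c + 4d + e = 582
  625a + 125b + 25c + 5d + e = 1401
  1296a + 216b + 36c + 6d + e = 2874
Solving the system yields a = 2, b = 2, c = -5, d = 4, e = 6.
So P(x) = 2x^4 + 2x^3 - 5x^2 + 4x + 6.
Check: P(4) = 582. ✓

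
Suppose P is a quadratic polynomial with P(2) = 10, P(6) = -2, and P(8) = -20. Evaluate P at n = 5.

Write P(n) = an^2 + bn + c. Substituting each data point gives a linear system:
  4a + 2b + c = 10
  36a + 6b + c = -2
  64a + 8b + c = -20
Solving the system yields a = -1, b = 5, c = 4.
So P(n) = -n² + 5n + 4.
Then P(5) = 4.

4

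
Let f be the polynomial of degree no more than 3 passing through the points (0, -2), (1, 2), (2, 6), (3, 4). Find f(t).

f(t) = -t^3 + 3t^2 + 2t - 2

Write f(t) = at^3 + bt^2 + ct + d. Substituting each data point gives a linear system:
  d = -2
  a + b + c + d = 2
  8a + 4b + 2c + d = 6
  27a + 9b + 3c + d = 4
Solving the system yields a = -1, b = 3, c = 2, d = -2.
So f(t) = -t^3 + 3t^2 + 2t - 2.
Check: f(2) = 6. ✓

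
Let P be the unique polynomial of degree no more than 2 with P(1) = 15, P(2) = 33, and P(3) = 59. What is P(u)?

Write P(u) = au^2 + bu + c. Substituting each data point gives a linear system:
  a + b + c = 15
  4a + 2b + c = 33
  9a + 3b + c = 59
Solving the system yields a = 4, b = 6, c = 5.
So P(u) = 4u^2 + 6u + 5.
Check: P(2) = 33. ✓

P(u) = 4u^2 + 6u + 5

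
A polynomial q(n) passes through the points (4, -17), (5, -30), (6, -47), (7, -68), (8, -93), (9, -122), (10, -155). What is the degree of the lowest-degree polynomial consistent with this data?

2

Forward differences of the values at n = 4, 5, 6, 7, 8, 9, 10:
  q  : -17  -30  -47  -68  -93  -122  -155
  Δ  : -13  -17  -21  -25  -29  -33
  Δ^2: -4  -4  -4  -4  -4
  Δ^3: 0  0  0  0
  Δ^4: 0  0  0
  Δ^5: 0  0
  Δ^6: 0
The second differences are constant (-4) and nonzero, while all higher differences vanish, so the minimal degree is 2.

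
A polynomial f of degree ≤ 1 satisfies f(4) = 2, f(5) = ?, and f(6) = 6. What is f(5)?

4

The 2 known points determine the degree-1 polynomial uniquely.
Write f(u) = au + b. Substituting each data point gives a linear system:
  4a + b = 2
  6a + b = 6
Solving the system yields a = 2, b = -6.
So f(u) = 2u - 6.
Then f(5) = 4.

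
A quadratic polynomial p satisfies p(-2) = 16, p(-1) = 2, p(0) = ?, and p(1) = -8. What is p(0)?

The 3 known points determine the degree-2 polynomial uniquely.
Write p(t) = at^2 + bt + c. Substituting each data point gives a linear system:
  4a - 2b + c = 16
  a - b + c = 2
  a + b + c = -8
Solving the system yields a = 3, b = -5, c = -6.
So p(t) = 3t² - 5t - 6.
Then p(0) = -6.

-6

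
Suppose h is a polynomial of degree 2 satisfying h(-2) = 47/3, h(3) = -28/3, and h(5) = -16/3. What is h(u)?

Using the Lagrange interpolation formula with nodes -2, 3, 5:
  L_0(u) = (u - 3)(u - 5) / 35
  L_1(u) = (u + 2)(u - 5) / -10
  L_2(u) = (u + 2)(u - 3) / 14
Then h(u) = 47/3·L_0(u) - 28/3·L_1(u) - 16/3·L_2(u).
Expanding and collecting terms gives h(u) = u^2 - 6u - 1/3.
Check: h(3) = -28/3. ✓

h(u) = u^2 - 6u - 1/3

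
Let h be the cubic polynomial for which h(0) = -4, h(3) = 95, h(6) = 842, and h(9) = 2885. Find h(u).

h(u) = 4u^3 - 3u - 4

Write h(u) = au^3 + bu^2 + cu + d. Substituting each data point gives a linear system:
  d = -4
  27a + 9b + 3c + d = 95
  216a + 36b + 6c + d = 842
  729a + 81b + 9c + d = 2885
Solving the system yields a = 4, b = 0, c = -3, d = -4.
So h(u) = 4u³ - 3u - 4.
Check: h(3) = 95. ✓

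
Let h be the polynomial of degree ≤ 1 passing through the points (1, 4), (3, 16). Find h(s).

h(s) = 6s - 2

Write h(s) = as + b. Substituting each data point gives a linear system:
  a + b = 4
  3a + b = 16
Solving the system yields a = 6, b = -2.
So h(s) = 6s - 2.
Check: h(1) = 4. ✓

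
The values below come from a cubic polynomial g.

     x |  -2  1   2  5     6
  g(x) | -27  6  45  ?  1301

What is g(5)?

750

The 4 known points determine the degree-3 polynomial uniquely.
Write g(x) = ax^3 + bx^2 + cx + d. Substituting each data point gives a linear system:
  -8a + 4b - 2c + d = -27
  a + b + c + d = 6
  8a + 4b + 2c + d = 45
  216a + 36b + 6c + d = 1301
Solving the system yields a = 6, b = 1, c = -6, d = 5.
So g(x) = 6x^3 + x^2 - 6x + 5.
Then g(5) = 750.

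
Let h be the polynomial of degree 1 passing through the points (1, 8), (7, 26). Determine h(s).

Write h(s) = as + b. Substituting each data point gives a linear system:
  a + b = 8
  7a + b = 26
Solving the system yields a = 3, b = 5.
So h(s) = 3s + 5.
Check: h(7) = 26. ✓

h(s) = 3s + 5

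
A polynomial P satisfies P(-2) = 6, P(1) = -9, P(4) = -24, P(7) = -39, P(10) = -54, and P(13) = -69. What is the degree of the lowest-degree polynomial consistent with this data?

1

Forward differences of the values at s = -2, 1, 4, 7, 10, 13:
  P  : 6  -9  -24  -39  -54  -69
  Δ  : -15  -15  -15  -15  -15
  Δ^2: 0  0  0  0
  Δ^3: 0  0  0
  Δ^4: 0  0
  Δ^5: 0
The first differences are constant (-15) and nonzero, while all higher differences vanish, so the minimal degree is 1.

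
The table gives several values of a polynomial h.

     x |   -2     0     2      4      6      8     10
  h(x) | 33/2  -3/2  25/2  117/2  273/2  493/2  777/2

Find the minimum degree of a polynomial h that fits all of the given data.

Forward differences of the values at x = -2, 0, 2, 4, 6, 8, 10:
  h  : 33/2  -3/2  25/2  117/2  273/2  493/2  777/2
  Δ  : -18  14  46  78  110  142
  Δ^2: 32  32  32  32  32
  Δ^3: 0  0  0  0
  Δ^4: 0  0  0
  Δ^5: 0  0
  Δ^6: 0
The second differences are constant (32) and nonzero, while all higher differences vanish, so the minimal degree is 2.

2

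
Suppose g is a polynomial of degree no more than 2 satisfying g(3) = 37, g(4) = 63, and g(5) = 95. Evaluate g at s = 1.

Write g(s) = as^2 + bs + c. Substituting each data point gives a linear system:
  9a + 3b + c = 37
  16a + 4b + c = 63
  25a + 5b + c = 95
Solving the system yields a = 3, b = 5, c = -5.
So g(s) = 3s^2 + 5s - 5.
Then g(1) = 3.

3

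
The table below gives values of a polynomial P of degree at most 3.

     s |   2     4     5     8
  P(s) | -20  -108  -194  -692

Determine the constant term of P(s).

Write P(s) = as^3 + bs^2 + cs + d. Substituting each data point gives a linear system:
  8a + 4b + 2c + d = -20
  64a + 16b + 4c + d = -108
  125a + 25b + 5c + d = -194
  512a + 64b + 8c + d = -692
Solving the system yields a = -1, b = -3, c = 2, d = -4.
So P(s) = -s^3 - 3s^2 + 2s - 4.
The constant term is -4.

-4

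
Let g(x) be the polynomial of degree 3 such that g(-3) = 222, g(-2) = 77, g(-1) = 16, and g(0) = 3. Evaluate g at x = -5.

Using the Lagrange interpolation formula with nodes -3, -2, -1, 0:
  L_0(x) = (x + 2)(x + 1)x / -6
  L_1(x) = (x + 3)(x + 1)x / 2
  L_2(x) = (x + 3)(x + 2)x / -2
  L_3(x) = (x + 3)(x + 2)(x + 1) / 6
Then g(x) = 222·L_0(x) + 77·L_1(x) + 16·L_2(x) + 3·L_3(x).
Expanding and collecting terms gives g(x) = -6x³ + 6x² - x + 3.
Evaluating at x = -5: g(-5) = 908.

908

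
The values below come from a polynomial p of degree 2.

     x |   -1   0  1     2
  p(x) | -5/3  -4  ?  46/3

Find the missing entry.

The 3 known points determine the degree-2 polynomial uniquely.
Write p(x) = ax^2 + bx + c. Substituting each data point gives a linear system:
  a - b + c = -5/3
  c = -4
  4a + 2b + c = 46/3
Solving the system yields a = 4, b = 5/3, c = -4.
So p(x) = 4x^2 + (5/3)x - 4.
Then p(1) = 5/3.

5/3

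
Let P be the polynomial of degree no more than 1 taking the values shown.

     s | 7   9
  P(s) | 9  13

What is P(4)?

3

Write P(s) = as + b. Substituting each data point gives a linear system:
  7a + b = 9
  9a + b = 13
Solving the system yields a = 2, b = -5.
So P(s) = 2s - 5.
Then P(4) = 3.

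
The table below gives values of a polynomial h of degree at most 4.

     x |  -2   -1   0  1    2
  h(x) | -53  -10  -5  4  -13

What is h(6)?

-3461

Using the Lagrange interpolation formula with nodes -2, -1, 0, 1, 2:
  L_0(x) = (x + 1)x(x - 1)(x - 2) / 24
  L_1(x) = (x + 2)x(x - 1)(x - 2) / -6
  L_2(x) = (x + 2)(x + 1)(x - 1)(x - 2) / 4
  L_3(x) = (x + 2)(x + 1)x(x - 2) / -6
  L_4(x) = (x + 2)(x + 1)x(x - 1) / 24
Then h(x) = -53·L_0(x) - 10·L_1(x) - 5·L_2(x) + 4·L_3(x) - 13·L_4(x).
Expanding and collecting terms gives h(x) = -3x⁴ + x³ + 5x² + 6x - 5.
Evaluating at x = 6: h(6) = -3461.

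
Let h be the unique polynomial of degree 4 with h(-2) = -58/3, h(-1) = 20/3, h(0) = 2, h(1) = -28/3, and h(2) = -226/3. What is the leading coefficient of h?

Write h(u) = au^4 + bu^3 + cu^2 + du + e. Substituting each data point gives a linear system:
  16a - 8b + 4c - 2d + e = -58/3
  a - b + c - d + e = 20/3
  e = 2
  a + b + c + d + e = -28/3
  16a + 8b + 4c + 2d + e = -226/3
Solving the system yields a = -3, b = -2, c = -1/3, d = -6, e = 2.
So h(u) = -3u^4 - 2u^3 - (1/3)u^2 - 6u + 2.
The leading coefficient is -3.

-3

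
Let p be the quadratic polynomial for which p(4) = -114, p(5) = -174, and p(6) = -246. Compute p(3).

-66

Write p(s) = as^2 + bs + c. Substituting each data point gives a linear system:
  16a + 4b + c = -114
  25a + 5b + c = -174
  36a + 6b + c = -246
Solving the system yields a = -6, b = -6, c = 6.
So p(s) = -6s^2 - 6s + 6.
Then p(3) = -66.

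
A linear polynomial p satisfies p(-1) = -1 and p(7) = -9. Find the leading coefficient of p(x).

-1

Write p(x) = ax + b. Substituting each data point gives a linear system:
  -a + b = -1
  7a + b = -9
Solving the system yields a = -1, b = -2.
So p(x) = -x - 2.
The leading coefficient is -1.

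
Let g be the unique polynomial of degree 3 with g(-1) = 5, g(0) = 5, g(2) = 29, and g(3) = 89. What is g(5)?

395

Using the Lagrange interpolation formula with nodes -1, 0, 2, 3:
  L_0(u) = u(u - 2)(u - 3) / -12
  L_1(u) = (u + 1)(u - 2)(u - 3) / 6
  L_2(u) = (u + 1)u(u - 3) / -6
  L_3(u) = (u + 1)u(u - 2) / 12
Then g(u) = 5·L_0(u) + 5·L_1(u) + 29·L_2(u) + 89·L_3(u).
Expanding and collecting terms gives g(u) = 3u^3 + u^2 - 2u + 5.
Evaluating at u = 5: g(5) = 395.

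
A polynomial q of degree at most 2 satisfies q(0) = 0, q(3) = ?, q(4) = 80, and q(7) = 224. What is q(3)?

The 3 known points determine the degree-2 polynomial uniquely.
Write q(n) = an^2 + bn + c. Substituting each data point gives a linear system:
  c = 0
  16a + 4b + c = 80
  49a + 7b + c = 224
Solving the system yields a = 4, b = 4, c = 0.
So q(n) = 4n^2 + 4n.
Then q(3) = 48.

48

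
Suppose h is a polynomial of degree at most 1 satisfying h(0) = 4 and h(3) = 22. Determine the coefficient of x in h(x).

6

Write h(x) = ax + b. Substituting each data point gives a linear system:
  b = 4
  3a + b = 22
Solving the system yields a = 6, b = 4.
So h(x) = 6x + 4.
The leading coefficient is 6.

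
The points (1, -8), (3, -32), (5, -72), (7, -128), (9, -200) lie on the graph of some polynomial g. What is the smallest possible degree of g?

2

Forward differences of the values at n = 1, 3, 5, 7, 9:
  g  : -8  -32  -72  -128  -200
  Δ  : -24  -40  -56  -72
  Δ^2: -16  -16  -16
  Δ^3: 0  0
  Δ^4: 0
The second differences are constant (-16) and nonzero, while all higher differences vanish, so the minimal degree is 2.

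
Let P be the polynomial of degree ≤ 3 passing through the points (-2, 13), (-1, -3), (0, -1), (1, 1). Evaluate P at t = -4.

Using the Lagrange interpolation formula with nodes -2, -1, 0, 1:
  L_0(t) = (t + 1)t(t - 1) / -6
  L_1(t) = (t + 2)t(t - 1) / 2
  L_2(t) = (t + 2)(t + 1)(t - 1) / -2
  L_3(t) = (t + 2)(t + 1)t / 6
Then P(t) = 13·L_0(t) - 3·L_1(t) - 1·L_2(t) + 1·L_3(t).
Expanding and collecting terms gives P(t) = -3t³ + 5t - 1.
Evaluating at t = -4: P(-4) = 171.

171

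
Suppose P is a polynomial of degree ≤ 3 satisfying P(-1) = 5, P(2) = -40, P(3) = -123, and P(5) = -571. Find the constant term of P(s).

Write P(s) = as^3 + bs^2 + cs + d. Substituting each data point gives a linear system:
  -a + b - c + d = 5
  8a + 4b + 2c + d = -40
  27a + 9b + 3c + d = -123
  125a + 25b + 5c + d = -571
Solving the system yields a = -5, b = 3, c = -3, d = -6.
So P(s) = -5s^3 + 3s^2 - 3s - 6.
The constant term is -6.

-6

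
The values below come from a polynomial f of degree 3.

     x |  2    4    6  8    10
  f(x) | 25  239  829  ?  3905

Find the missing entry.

On equispaced nodes a degree-3 polynomial has vanishing fourth forward difference, so
  f(2) - 4·f(4) + 6·f(6) - 4·f(8) + f(10) = 0.
Substituting the known values and solving for f(8):
  -4·f(8) = -7948
  f(8) = 1987.

1987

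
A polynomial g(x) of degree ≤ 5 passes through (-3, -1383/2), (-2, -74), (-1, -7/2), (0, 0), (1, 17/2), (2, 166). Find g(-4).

-3224

Forward differences of the values at x = -3, -2, -1, 0, 1, 2:
  g  : -1383/2  -74  -7/2  0  17/2  166
  Δ  : 1235/2  141/2  7/2  17/2  315/2
  Δ^2: -547  -67  5  149
  Δ^3: 480  72  144
  Δ^4: -408  72
  Δ^5: 480
The fifth differences are constant, confirming degree 5.
Interpolating (Newton forward form) and evaluating at x = -4 gives g(-4) = -3224.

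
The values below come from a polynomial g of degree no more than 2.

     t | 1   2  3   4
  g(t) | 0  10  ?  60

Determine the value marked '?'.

30

On equispaced nodes a degree-2 polynomial has vanishing third forward difference, so
  - g(1) + 3·g(2) - 3·g(3) + g(4) = 0.
Substituting the known values and solving for g(3):
  -3·g(3) = -90
  g(3) = 30.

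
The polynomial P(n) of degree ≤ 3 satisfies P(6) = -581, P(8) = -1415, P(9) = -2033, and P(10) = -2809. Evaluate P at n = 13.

-6265

Write P(n) = an^3 + bn^2 + cn + d. Substituting each data point gives a linear system:
  216a + 36b + 6c + d = -581
  512a + 64b + 8c + d = -1415
  729a + 81b + 9c + d = -2033
  1000a + 100b + 10c + d = -2809
Solving the system yields a = -3, b = 2, c = -1, d = 1.
So P(n) = -3n^3 + 2n^2 - n + 1.
Then P(13) = -6265.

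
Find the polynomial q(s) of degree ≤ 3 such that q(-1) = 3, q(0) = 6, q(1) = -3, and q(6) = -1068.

q(s) = -4s^3 - 6s^2 + s + 6

Write q(s) = as^3 + bs^2 + cs + d. Substituting each data point gives a linear system:
  -a + b - c + d = 3
  d = 6
  a + b + c + d = -3
  216a + 36b + 6c + d = -1068
Solving the system yields a = -4, b = -6, c = 1, d = 6.
So q(s) = -4s^3 - 6s^2 + s + 6.
Check: q(6) = -1068. ✓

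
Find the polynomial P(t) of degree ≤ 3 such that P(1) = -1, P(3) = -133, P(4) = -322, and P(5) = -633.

P(t) = -5t^3 - t^2 + 3t + 2

Write P(t) = at^3 + bt^2 + ct + d. Substituting each data point gives a linear system:
  a + b + c + d = -1
  27a + 9b + 3c + d = -133
  64a + 16b + 4c + d = -322
  125a + 25b + 5c + d = -633
Solving the system yields a = -5, b = -1, c = 3, d = 2.
So P(t) = -5t^3 - t^2 + 3t + 2.
Check: P(3) = -133. ✓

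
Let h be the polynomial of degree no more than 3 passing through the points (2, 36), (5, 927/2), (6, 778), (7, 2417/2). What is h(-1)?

Using the Lagrange interpolation formula with nodes 2, 5, 6, 7:
  L_0(n) = (n - 5)(n - 6)(n - 7) / -60
  L_1(n) = (n - 2)(n - 6)(n - 7) / 6
  L_2(n) = (n - 2)(n - 5)(n - 7) / -4
  L_3(n) = (n - 2)(n - 5)(n - 6) / 10
Then h(n) = 36·L_0(n) + 927/2·L_1(n) + 778·L_2(n) + 2417/2·L_3(n).
Expanding and collecting terms gives h(n) = 3n^3 + 4n^2 - (5/2)n + 1.
Evaluating at n = -1: h(-1) = 9/2.

9/2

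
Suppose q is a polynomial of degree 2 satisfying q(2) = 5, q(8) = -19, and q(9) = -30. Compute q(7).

-10

Write q(x) = ax^2 + bx + c. Substituting each data point gives a linear system:
  4a + 2b + c = 5
  64a + 8b + c = -19
  81a + 9b + c = -30
Solving the system yields a = -1, b = 6, c = -3.
So q(x) = -x² + 6x - 3.
Then q(7) = -10.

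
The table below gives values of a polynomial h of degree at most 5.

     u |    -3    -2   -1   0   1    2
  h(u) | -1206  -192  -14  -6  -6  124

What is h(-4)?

-4706

Using the Lagrange interpolation formula with nodes -3, -2, -1, 0, 1, 2:
  L_0(u) = (u + 2)(u + 1)u(u - 1)(u - 2) / -120
  L_1(u) = (u + 3)(u + 1)u(u - 1)(u - 2) / 24
  L_2(u) = (u + 3)(u + 2)u(u - 1)(u - 2) / -12
  L_3(u) = (u + 3)(u + 2)(u + 1)(u - 1)(u - 2) / 12
  L_4(u) = (u + 3)(u + 2)(u + 1)u(u - 2) / -24
  L_5(u) = (u + 3)(u + 2)(u + 1)u(u - 1) / 120
Then h(u) = -1206·L_0(u) - 192·L_1(u) - 14·L_2(u) - 6·L_3(u) - 6·L_4(u) + 124·L_5(u).
Expanding and collecting terms gives h(u) = 4u⁵ - u⁴ + 5u³ - 3u² - 5u - 6.
Evaluating at u = -4: h(-4) = -4706.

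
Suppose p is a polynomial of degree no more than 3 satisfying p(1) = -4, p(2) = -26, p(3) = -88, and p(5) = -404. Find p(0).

-4

Using the Lagrange interpolation formula with nodes 1, 2, 3, 5:
  L_0(s) = (s - 2)(s - 3)(s - 5) / -8
  L_1(s) = (s - 1)(s - 3)(s - 5) / 3
  L_2(s) = (s - 1)(s - 2)(s - 5) / -4
  L_3(s) = (s - 1)(s - 2)(s - 3) / 24
Then p(s) = -4·L_0(s) - 26·L_1(s) - 88·L_2(s) - 404·L_3(s).
Expanding and collecting terms gives p(s) = -3s^3 - 2s^2 + 5s - 4.
Evaluating at s = 0: p(0) = -4.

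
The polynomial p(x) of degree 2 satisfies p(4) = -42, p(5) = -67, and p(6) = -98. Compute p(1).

Using the Lagrange interpolation formula with nodes 4, 5, 6:
  L_0(x) = (x - 5)(x - 6) / 2
  L_1(x) = (x - 4)(x - 6) / -1
  L_2(x) = (x - 4)(x - 5) / 2
Then p(x) = -42·L_0(x) - 67·L_1(x) - 98·L_2(x).
Expanding and collecting terms gives p(x) = -3x^2 + 2x - 2.
Evaluating at x = 1: p(1) = -3.

-3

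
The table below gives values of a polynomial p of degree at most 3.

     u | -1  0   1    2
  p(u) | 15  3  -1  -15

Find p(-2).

Write p(u) = au^3 + bu^2 + cu + d. Substituting each data point gives a linear system:
  -a + b - c + d = 15
  d = 3
  a + b + c + d = -1
  8a + 4b + 2c + d = -15
Solving the system yields a = -3, b = 4, c = -5, d = 3.
So p(u) = -3u^3 + 4u^2 - 5u + 3.
Then p(-2) = 53.

53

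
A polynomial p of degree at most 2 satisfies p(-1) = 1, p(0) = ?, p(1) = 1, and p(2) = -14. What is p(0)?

The 3 known points determine the degree-2 polynomial uniquely.
Write p(t) = at^2 + bt + c. Substituting each data point gives a linear system:
  a - b + c = 1
  a + b + c = 1
  4a + 2b + c = -14
Solving the system yields a = -5, b = 0, c = 6.
So p(t) = -5t² + 6.
Then p(0) = 6.

6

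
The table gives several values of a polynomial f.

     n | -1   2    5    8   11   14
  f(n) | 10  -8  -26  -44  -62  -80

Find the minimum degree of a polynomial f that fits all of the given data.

Forward differences of the values at n = -1, 2, 5, 8, 11, 14:
  f  : 10  -8  -26  -44  -62  -80
  Δ  : -18  -18  -18  -18  -18
  Δ^2: 0  0  0  0
  Δ^3: 0  0  0
  Δ^4: 0  0
  Δ^5: 0
The first differences are constant (-18) and nonzero, while all higher differences vanish, so the minimal degree is 1.

1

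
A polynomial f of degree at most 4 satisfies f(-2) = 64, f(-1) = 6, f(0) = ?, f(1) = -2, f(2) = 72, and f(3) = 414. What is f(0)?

On equispaced nodes a degree-4 polynomial has vanishing fifth forward difference, so
  - f(-2) + 5·f(-1) - 10·f(0) + 10·f(1) - 5·f(2) + f(3) = 0.
Substituting the known values and solving for f(0):
  -10·f(0) = 0
  f(0) = 0.

0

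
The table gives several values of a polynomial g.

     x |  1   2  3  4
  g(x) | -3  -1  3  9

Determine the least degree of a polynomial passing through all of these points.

Forward differences of the values at x = 1, 2, 3, 4:
  g  : -3  -1  3  9
  Δ  : 2  4  6
  Δ^2: 2  2
  Δ^3: 0
The second differences are constant (2) and nonzero, while all higher differences vanish, so the minimal degree is 2.

2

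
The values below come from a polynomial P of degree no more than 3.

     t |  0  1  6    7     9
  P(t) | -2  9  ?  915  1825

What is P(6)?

604

The 4 known points determine the degree-3 polynomial uniquely.
Write P(t) = at^3 + bt^2 + ct + d. Substituting each data point gives a linear system:
  d = -2
  a + b + c + d = 9
  343a + 49b + 7c + d = 915
  729a + 81b + 9c + d = 1825
Solving the system yields a = 2, b = 4, c = 5, d = -2.
So P(t) = 2t³ + 4t² + 5t - 2.
Then P(6) = 604.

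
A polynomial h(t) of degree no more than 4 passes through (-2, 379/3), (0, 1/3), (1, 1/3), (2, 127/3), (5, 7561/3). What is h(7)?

Write h(t) = at^4 + bt^3 + ct^2 + dt + e. Substituting each data point gives a linear system:
  16a - 8b + 4c - 2d + e = 379/3
  e = 1/3
  a + b + c + d + e = 1/3
  16a + 8b + 4c + 2d + e = 127/3
  625a + 125b + 25c + 5d + e = 7561/3
Solving the system yields a = 5, b = -5, c = 1, d = -1, e = 1/3.
So h(t) = 5t⁴ - 5t³ + t² - t + 1/3.
Then h(7) = 30997/3.

30997/3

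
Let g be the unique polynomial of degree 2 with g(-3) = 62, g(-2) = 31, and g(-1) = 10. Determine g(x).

Write g(x) = ax^2 + bx + c. Substituting each data point gives a linear system:
  9a - 3b + c = 62
  4a - 2b + c = 31
  a - b + c = 10
Solving the system yields a = 5, b = -6, c = -1.
So g(x) = 5x² - 6x - 1.
Check: g(-1) = 10. ✓

g(x) = 5x^2 - 6x - 1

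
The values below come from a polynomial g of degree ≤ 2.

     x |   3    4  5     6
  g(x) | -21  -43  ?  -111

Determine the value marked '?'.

-73

The 3 known points determine the degree-2 polynomial uniquely.
Write g(x) = ax^2 + bx + c. Substituting each data point gives a linear system:
  9a + 3b + c = -21
  16a + 4b + c = -43
  36a + 6b + c = -111
Solving the system yields a = -4, b = 6, c = -3.
So g(x) = -4x² + 6x - 3.
Then g(5) = -73.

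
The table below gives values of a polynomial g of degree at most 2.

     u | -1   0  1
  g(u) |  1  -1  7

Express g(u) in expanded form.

g(u) = 5u^2 + 3u - 1

Write g(u) = au^2 + bu + c. Substituting each data point gives a linear system:
  a - b + c = 1
  c = -1
  a + b + c = 7
Solving the system yields a = 5, b = 3, c = -1.
So g(u) = 5u^2 + 3u - 1.
Check: g(0) = -1. ✓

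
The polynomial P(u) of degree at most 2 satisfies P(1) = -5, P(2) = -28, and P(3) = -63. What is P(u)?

P(u) = -6u^2 - 5u + 6

Write P(u) = au^2 + bu + c. Substituting each data point gives a linear system:
  a + b + c = -5
  4a + 2b + c = -28
  9a + 3b + c = -63
Solving the system yields a = -6, b = -5, c = 6.
So P(u) = -6u² - 5u + 6.
Check: P(2) = -28. ✓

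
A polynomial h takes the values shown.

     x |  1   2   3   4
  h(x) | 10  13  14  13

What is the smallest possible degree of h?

2

Forward differences of the values at x = 1, 2, 3, 4:
  h  : 10  13  14  13
  Δ  : 3  1  -1
  Δ^2: -2  -2
  Δ^3: 0
The second differences are constant (-2) and nonzero, while all higher differences vanish, so the minimal degree is 2.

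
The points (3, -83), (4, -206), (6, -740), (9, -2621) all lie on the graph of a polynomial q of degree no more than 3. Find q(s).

q(s) = -4s^3 + 4s^2 - 3s - 2

Write q(s) = as^3 + bs^2 + cs + d. Substituting each data point gives a linear system:
  27a + 9b + 3c + d = -83
  64a + 16b + 4c + d = -206
  216a + 36b + 6c + d = -740
  729a + 81b + 9c + d = -2621
Solving the system yields a = -4, b = 4, c = -3, d = -2.
So q(s) = -4s^3 + 4s^2 - 3s - 2.
Check: q(3) = -83. ✓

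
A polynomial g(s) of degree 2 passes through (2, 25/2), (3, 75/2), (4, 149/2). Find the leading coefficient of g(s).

Write g(s) = as^2 + bs + c. Substituting each data point gives a linear system:
  4a + 2b + c = 25/2
  9a + 3b + c = 75/2
  16a + 4b + c = 149/2
Solving the system yields a = 6, b = -5, c = -3/2.
So g(s) = 6s^2 - 5s - 3/2.
The leading coefficient is 6.

6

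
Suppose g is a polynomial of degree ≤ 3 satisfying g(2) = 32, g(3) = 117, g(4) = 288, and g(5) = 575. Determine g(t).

g(t) = 5t^3 - 2t^2

Using the Lagrange interpolation formula with nodes 2, 3, 4, 5:
  L_0(t) = (t - 3)(t - 4)(t - 5) / -6
  L_1(t) = (t - 2)(t - 4)(t - 5) / 2
  L_2(t) = (t - 2)(t - 3)(t - 5) / -2
  L_3(t) = (t - 2)(t - 3)(t - 4) / 6
Then g(t) = 32·L_0(t) + 117·L_1(t) + 288·L_2(t) + 575·L_3(t).
Expanding and collecting terms gives g(t) = 5t³ - 2t².
Check: g(4) = 288. ✓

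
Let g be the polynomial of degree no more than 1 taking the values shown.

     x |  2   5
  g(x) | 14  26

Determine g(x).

g(x) = 4x + 6

Using the Lagrange interpolation formula with nodes 2, 5:
  L_0(x) = (x - 5) / -3
  L_1(x) = (x - 2) / 3
Then g(x) = 14·L_0(x) + 26·L_1(x).
Expanding and collecting terms gives g(x) = 4x + 6.
Check: g(5) = 26. ✓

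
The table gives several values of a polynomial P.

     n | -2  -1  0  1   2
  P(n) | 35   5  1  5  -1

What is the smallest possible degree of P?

Forward differences of the values at n = -2, -1, 0, 1, 2:
  P  : 35  5  1  5  -1
  Δ  : -30  -4  4  -6
  Δ^2: 26  8  -10
  Δ^3: -18  -18
  Δ^4: 0
The third differences are constant (-18) and nonzero, while all higher differences vanish, so the minimal degree is 3.

3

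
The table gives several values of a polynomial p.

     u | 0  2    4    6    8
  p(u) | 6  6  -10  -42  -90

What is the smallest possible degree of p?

2

Forward differences of the values at u = 0, 2, 4, 6, 8:
  p  : 6  6  -10  -42  -90
  Δ  : 0  -16  -32  -48
  Δ^2: -16  -16  -16
  Δ^3: 0  0
  Δ^4: 0
The second differences are constant (-16) and nonzero, while all higher differences vanish, so the minimal degree is 2.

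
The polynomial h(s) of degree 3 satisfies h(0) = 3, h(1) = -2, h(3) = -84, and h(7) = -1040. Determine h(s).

h(s) = -3s^3 - 2s + 3

Using the Lagrange interpolation formula with nodes 0, 1, 3, 7:
  L_0(s) = (s - 1)(s - 3)(s - 7) / -21
  L_1(s) = s(s - 3)(s - 7) / 12
  L_2(s) = s(s - 1)(s - 7) / -24
  L_3(s) = s(s - 1)(s - 3) / 168
Then h(s) = 3·L_0(s) - 2·L_1(s) - 84·L_2(s) - 1040·L_3(s).
Expanding and collecting terms gives h(s) = -3s^3 - 2s + 3.
Check: h(3) = -84. ✓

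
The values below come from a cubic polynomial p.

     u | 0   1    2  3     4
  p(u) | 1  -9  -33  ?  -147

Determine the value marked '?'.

-77

The 4 known points determine the degree-3 polynomial uniquely.
Write p(u) = au^3 + bu^2 + cu + d. Substituting each data point gives a linear system:
  d = 1
  a + b + c + d = -9
  8a + 4b + 2c + d = -33
  64a + 16b + 4c + d = -147
Solving the system yields a = -1, b = -4, c = -5, d = 1.
So p(u) = -u³ - 4u² - 5u + 1.
Then p(3) = -77.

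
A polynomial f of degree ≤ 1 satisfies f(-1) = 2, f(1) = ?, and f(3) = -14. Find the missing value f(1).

-6

The 2 known points determine the degree-1 polynomial uniquely.
Write f(x) = ax + b. Substituting each data point gives a linear system:
  -a + b = 2
  3a + b = -14
Solving the system yields a = -4, b = -2.
So f(x) = -4x - 2.
Then f(1) = -6.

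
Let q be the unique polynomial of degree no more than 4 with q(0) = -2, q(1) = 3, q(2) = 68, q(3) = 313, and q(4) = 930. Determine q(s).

Write q(s) = as^4 + bs^3 + cs^2 + ds + e. Substituting each data point gives a linear system:
  e = -2
  a + b + c + d + e = 3
  16a + 8b + 4c + 2d + e = 68
  81a + 27b + 9c + 3d + e = 313
  256a + 64b + 16c + 4d + e = 930
Solving the system yields a = 3, b = 2, c = 3, d = -3, e = -2.
So q(s) = 3s⁴ + 2s³ + 3s² - 3s - 2.
Check: q(1) = 3. ✓

q(s) = 3s^4 + 2s^3 + 3s^2 - 3s - 2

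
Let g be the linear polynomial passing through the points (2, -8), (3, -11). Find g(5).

-17

Using the Lagrange interpolation formula with nodes 2, 3:
  L_0(t) = (t - 3) / -1
  L_1(t) = (t - 2) / 1
Then g(t) = -8·L_0(t) - 11·L_1(t).
Expanding and collecting terms gives g(t) = -3t - 2.
Evaluating at t = 5: g(5) = -17.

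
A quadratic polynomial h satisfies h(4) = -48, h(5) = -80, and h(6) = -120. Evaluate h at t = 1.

0

Write h(t) = at^2 + bt + c. Substituting each data point gives a linear system:
  16a + 4b + c = -48
  25a + 5b + c = -80
  36a + 6b + c = -120
Solving the system yields a = -4, b = 4, c = 0.
So h(t) = -4t² + 4t.
Then h(1) = 0.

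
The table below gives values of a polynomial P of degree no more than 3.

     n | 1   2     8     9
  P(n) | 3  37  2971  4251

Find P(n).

P(n) = 6n^3 - n^2 - 5n + 3

Write P(n) = an^3 + bn^2 + cn + d. Substituting each data point gives a linear system:
  a + b + c + d = 3
  8a + 4b + 2c + d = 37
  512a + 64b + 8c + d = 2971
  729a + 81b + 9c + d = 4251
Solving the system yields a = 6, b = -1, c = -5, d = 3.
So P(n) = 6n^3 - n^2 - 5n + 3.
Check: P(9) = 4251. ✓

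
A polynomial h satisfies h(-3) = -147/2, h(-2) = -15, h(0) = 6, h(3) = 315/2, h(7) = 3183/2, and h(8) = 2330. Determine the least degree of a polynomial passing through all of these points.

3

Divided differences on the nodes -3, -2, 0, 3, 7, 8:
  order 0: -147/2  -15  6  315/2  3183/2  2330
  order 1: 117/2  21/2  101/2  717/2  1477/2
  order 2: -16  8  44  76
  order 3: 4  4  4
  order 4: 0  0
  order 5: 0
The order-3 divided differences are all 4 (nonzero) and every higher order vanishes, so the data lies on a polynomial of degree exactly 3.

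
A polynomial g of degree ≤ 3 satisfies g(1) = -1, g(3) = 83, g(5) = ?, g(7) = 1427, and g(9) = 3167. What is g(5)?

On equispaced nodes a degree-3 polynomial has vanishing fourth forward difference, so
  g(1) - 4·g(3) + 6·g(5) - 4·g(7) + g(9) = 0.
Substituting the known values and solving for g(5):
  6·g(5) = 2874
  g(5) = 479.

479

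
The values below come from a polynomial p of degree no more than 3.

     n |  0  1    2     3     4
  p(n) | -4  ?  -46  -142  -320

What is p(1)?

The 4 known points determine the degree-3 polynomial uniquely.
Write p(n) = an^3 + bn^2 + cn + d. Substituting each data point gives a linear system:
  d = -4
  8a + 4b + 2c + d = -46
  27a + 9b + 3c + d = -142
  64a + 16b + 4c + d = -320
Solving the system yields a = -4, b = -5, c = 5, d = -4.
So p(n) = -4n^3 - 5n^2 + 5n - 4.
Then p(1) = -8.

-8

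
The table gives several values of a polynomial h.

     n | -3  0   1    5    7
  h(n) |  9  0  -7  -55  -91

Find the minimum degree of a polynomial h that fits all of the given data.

2

Divided differences on the nodes -3, 0, 1, 5, 7:
  order 0: 9  0  -7  -55  -91
  order 1: -3  -7  -12  -18
  order 2: -1  -1  -1
  order 3: 0  0
  order 4: 0
The order-2 divided differences are all -1 (nonzero) and every higher order vanishes, so the data lies on a polynomial of degree exactly 2.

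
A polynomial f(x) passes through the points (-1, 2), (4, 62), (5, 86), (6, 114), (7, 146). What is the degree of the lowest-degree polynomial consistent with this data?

Divided differences on the nodes -1, 4, 5, 6, 7:
  order 0: 2  62  86  114  146
  order 1: 12  24  28  32
  order 2: 2  2  2
  order 3: 0  0
  order 4: 0
The order-2 divided differences are all 2 (nonzero) and every higher order vanishes, so the data lies on a polynomial of degree exactly 2.

2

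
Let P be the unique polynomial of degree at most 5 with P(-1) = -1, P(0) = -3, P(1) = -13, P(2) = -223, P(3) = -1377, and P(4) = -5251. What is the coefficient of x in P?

Write P(x) = ax^5 + bx^4 + cx^3 + dx^2 + ex + k. Substituting each data point gives a linear system:
  -a + b - c + d - e + k = -1
  k = -3
  a + b + c + d + e + k = -13
  32a + 16b + 8c + 4d + 2e + k = -223
  243a + 81b + 27c + 9d + 3e + k = -1377
  1024a + 256b + 64c + 16d + 4e + k = -5251
Solving the system yields a = -4, b = -3, c = -6, d = -1, e = 4, k = -3.
So P(x) = -4x^5 - 3x^4 - 6x^3 - x^2 + 4x - 3.
The coefficient of x is 4.

4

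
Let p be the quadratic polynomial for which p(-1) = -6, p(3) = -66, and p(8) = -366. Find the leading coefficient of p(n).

-5

Write p(n) = an^2 + bn + c. Substituting each data point gives a linear system:
  a - b + c = -6
  9a + 3b + c = -66
  64a + 8b + c = -366
Solving the system yields a = -5, b = -5, c = -6.
So p(n) = -5n² - 5n - 6.
The leading coefficient is -5.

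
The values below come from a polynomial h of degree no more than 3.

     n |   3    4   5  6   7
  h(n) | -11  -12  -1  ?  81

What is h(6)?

The 4 known points determine the degree-3 polynomial uniquely.
Write h(n) = an^3 + bn^2 + cn + d. Substituting each data point gives a linear system:
  27a + 9b + 3c + d = -11
  64a + 16b + 4c + d = -12
  125a + 25b + 5c + d = -1
  343a + 49b + 7c + d = 81
Solving the system yields a = 1, b = -6, c = 4, d = 4.
So h(n) = n³ - 6n² + 4n + 4.
Then h(6) = 28.

28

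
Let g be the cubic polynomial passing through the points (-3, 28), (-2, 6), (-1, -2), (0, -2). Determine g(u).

g(u) = -u^3 + u^2 + 2u - 2

Using the Lagrange interpolation formula with nodes -3, -2, -1, 0:
  L_0(u) = (u + 2)(u + 1)u / -6
  L_1(u) = (u + 3)(u + 1)u / 2
  L_2(u) = (u + 3)(u + 2)u / -2
  L_3(u) = (u + 3)(u + 2)(u + 1) / 6
Then g(u) = 28·L_0(u) + 6·L_1(u) - 2·L_2(u) - 2·L_3(u).
Expanding and collecting terms gives g(u) = -u^3 + u^2 + 2u - 2.
Check: g(-1) = -2. ✓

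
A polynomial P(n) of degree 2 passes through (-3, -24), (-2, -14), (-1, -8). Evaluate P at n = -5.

-56

Write P(n) = an^2 + bn + c. Substituting each data point gives a linear system:
  9a - 3b + c = -24
  4a - 2b + c = -14
  a - b + c = -8
Solving the system yields a = -2, b = 0, c = -6.
So P(n) = -2n² - 6.
Then P(-5) = -56.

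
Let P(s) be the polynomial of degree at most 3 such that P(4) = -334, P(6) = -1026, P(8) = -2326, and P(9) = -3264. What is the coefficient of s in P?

-2

Write P(s) = as^3 + bs^2 + cs + d. Substituting each data point gives a linear system:
  64a + 16b + 4c + d = -334
  216a + 36b + 6c + d = -1026
  512a + 64b + 8c + d = -2326
  729a + 81b + 9c + d = -3264
Solving the system yields a = -4, b = -4, c = -2, d = -6.
So P(s) = -4s³ - 4s² - 2s - 6.
The coefficient of s is -2.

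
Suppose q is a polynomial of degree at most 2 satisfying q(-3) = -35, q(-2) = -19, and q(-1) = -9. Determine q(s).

q(s) = -3s^2 + s - 5

Using the Lagrange interpolation formula with nodes -3, -2, -1:
  L_0(s) = (s + 2)(s + 1) / 2
  L_1(s) = (s + 3)(s + 1) / -1
  L_2(s) = (s + 3)(s + 2) / 2
Then q(s) = -35·L_0(s) - 19·L_1(s) - 9·L_2(s).
Expanding and collecting terms gives q(s) = -3s² + s - 5.
Check: q(-1) = -9. ✓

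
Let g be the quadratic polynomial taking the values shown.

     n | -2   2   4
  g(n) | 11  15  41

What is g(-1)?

6

Using the Lagrange interpolation formula with nodes -2, 2, 4:
  L_0(n) = (n - 2)(n - 4) / 24
  L_1(n) = (n + 2)(n - 4) / -8
  L_2(n) = (n + 2)(n - 2) / 12
Then g(n) = 11·L_0(n) + 15·L_1(n) + 41·L_2(n).
Expanding and collecting terms gives g(n) = 2n² + n + 5.
Evaluating at n = -1: g(-1) = 6.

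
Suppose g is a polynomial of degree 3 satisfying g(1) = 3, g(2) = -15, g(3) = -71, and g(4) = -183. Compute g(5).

-369

Write g(s) = as^3 + bs^2 + cs + d. Substituting each data point gives a linear system:
  a + b + c + d = 3
  8a + 4b + 2c + d = -15
  27a + 9b + 3c + d = -71
  64a + 16b + 4c + d = -183
Solving the system yields a = -3, b = -1, c = 6, d = 1.
So g(s) = -3s^3 - s^2 + 6s + 1.
Then g(5) = -369.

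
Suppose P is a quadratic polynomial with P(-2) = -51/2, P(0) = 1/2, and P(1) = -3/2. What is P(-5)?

-279/2

Write P(x) = ax^2 + bx + c. Substituting each data point gives a linear system:
  4a - 2b + c = -51/2
  c = 1/2
  a + b + c = -3/2
Solving the system yields a = -5, b = 3, c = 1/2.
So P(x) = -5x^2 + 3x + 1/2.
Then P(-5) = -279/2.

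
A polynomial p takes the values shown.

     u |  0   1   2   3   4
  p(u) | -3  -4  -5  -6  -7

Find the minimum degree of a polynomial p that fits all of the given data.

Forward differences of the values at u = 0, 1, 2, 3, 4:
  p  : -3  -4  -5  -6  -7
  Δ  : -1  -1  -1  -1
  Δ^2: 0  0  0
  Δ^3: 0  0
  Δ^4: 0
The first differences are constant (-1) and nonzero, while all higher differences vanish, so the minimal degree is 1.

1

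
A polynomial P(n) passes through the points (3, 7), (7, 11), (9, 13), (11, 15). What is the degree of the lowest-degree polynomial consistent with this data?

1

Divided differences on the nodes 3, 7, 9, 11:
  order 0: 7  11  13  15
  order 1: 1  1  1
  order 2: 0  0
  order 3: 0
The order-1 divided differences are all 1 (nonzero) and every higher order vanishes, so the data lies on a polynomial of degree exactly 1.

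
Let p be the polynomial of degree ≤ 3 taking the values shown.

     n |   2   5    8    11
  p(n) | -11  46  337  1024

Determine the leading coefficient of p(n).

Write p(n) = an^3 + bn^2 + cn + d. Substituting each data point gives a linear system:
  8a + 4b + 2c + d = -11
  125a + 25b + 5c + d = 46
  512a + 64b + 8c + d = 337
  1331a + 121b + 11c + d = 1024
Solving the system yields a = 1, b = -2, c = -6, d = 1.
So p(n) = n³ - 2n² - 6n + 1.
The leading coefficient is 1.

1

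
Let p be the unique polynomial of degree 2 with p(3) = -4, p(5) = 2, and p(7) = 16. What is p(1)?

-2

Write p(s) = as^2 + bs + c. Substituting each data point gives a linear system:
  9a + 3b + c = -4
  25a + 5b + c = 2
  49a + 7b + c = 16
Solving the system yields a = 1, b = -5, c = 2.
So p(s) = s² - 5s + 2.
Then p(1) = -2.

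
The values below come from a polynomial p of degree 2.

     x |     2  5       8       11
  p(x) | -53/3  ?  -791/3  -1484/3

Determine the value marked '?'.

The 3 known points determine the degree-2 polynomial uniquely.
Write p(x) = ax^2 + bx + c. Substituting each data point gives a linear system:
  4a + 2b + c = -53/3
  64a + 8b + c = -791/3
  121a + 11b + c = -1484/3
Solving the system yields a = -4, b = -1, c = 1/3.
So p(x) = -4x^2 - x + 1/3.
Then p(5) = -314/3.

-314/3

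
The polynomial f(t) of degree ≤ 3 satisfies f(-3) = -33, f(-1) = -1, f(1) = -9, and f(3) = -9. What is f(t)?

Write f(t) = at^3 + bt^2 + ct + d. Substituting each data point gives a linear system:
  -27a + 9b - 3c + d = -33
  -a + b - c + d = -1
  a + b + c + d = -9
  27a + 9b + 3c + d = -9
Solving the system yields a = 1, b = -2, c = -5, d = -3.
So f(t) = t^3 - 2t^2 - 5t - 3.
Check: f(-1) = -1. ✓

f(t) = t^3 - 2t^2 - 5t - 3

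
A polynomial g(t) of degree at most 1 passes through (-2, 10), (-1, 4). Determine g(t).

Write g(t) = at + b. Substituting each data point gives a linear system:
  -2a + b = 10
  -a + b = 4
Solving the system yields a = -6, b = -2.
So g(t) = -6t - 2.
Check: g(-1) = 4. ✓

g(t) = -6t - 2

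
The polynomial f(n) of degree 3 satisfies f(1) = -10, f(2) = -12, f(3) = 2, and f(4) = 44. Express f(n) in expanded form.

Write f(n) = an^3 + bn^2 + cn + d. Substituting each data point gives a linear system:
  a + b + c + d = -10
  8a + 4b + 2c + d = -12
  27a + 9b + 3c + d = 2
  64a + 16b + 4c + d = 44
Solving the system yields a = 2, b = -4, c = -4, d = -4.
So f(n) = 2n³ - 4n² - 4n - 4.
Check: f(4) = 44. ✓

f(n) = 2n^3 - 4n^2 - 4n - 4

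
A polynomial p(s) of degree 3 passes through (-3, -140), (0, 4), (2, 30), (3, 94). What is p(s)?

Using the Lagrange interpolation formula with nodes -3, 0, 2, 3:
  L_0(s) = s(s - 2)(s - 3) / -90
  L_1(s) = (s + 3)(s - 2)(s - 3) / 18
  L_2(s) = (s + 3)s(s - 3) / -10
  L_3(s) = (s + 3)s(s - 2) / 18
Then p(s) = -140·L_0(s) + 4·L_1(s) + 30·L_2(s) + 94·L_3(s).
Expanding and collecting terms gives p(s) = 4s³ - 3s² + 3s + 4.
Check: p(3) = 94. ✓

p(s) = 4s^3 - 3s^2 + 3s + 4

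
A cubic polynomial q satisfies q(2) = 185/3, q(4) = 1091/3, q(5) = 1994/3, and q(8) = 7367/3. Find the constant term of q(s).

Write q(s) = as^3 + bs^2 + cs + d. Substituting each data point gives a linear system:
  8a + 4b + 2c + d = 185/3
  64a + 16b + 4c + d = 1091/3
  125a + 25b + 5c + d = 1994/3
  512a + 64b + 8c + d = 7367/3
Solving the system yields a = 4, b = 6, c = 3, d = -1/3.
So q(s) = 4s^3 + 6s^2 + 3s - 1/3.
The constant term is -1/3.

-1/3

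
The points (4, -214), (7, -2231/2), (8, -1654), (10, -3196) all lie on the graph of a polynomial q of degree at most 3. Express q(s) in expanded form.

Write q(s) = as^3 + bs^2 + cs + d. Substituting each data point gives a linear system:
  64a + 16b + 4c + d = -214
  343a + 49b + 7c + d = -2231/2
  512a + 64b + 8c + d = -1654
  1000a + 100b + 10c + d = -3196
Solving the system yields a = -3, b = -5/2, c = 6, d = -6.
So q(s) = -3s^3 - (5/2)s^2 + 6s - 6.
Check: q(10) = -3196. ✓

q(s) = -3s^3 - (5/2)s^2 + 6s - 6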